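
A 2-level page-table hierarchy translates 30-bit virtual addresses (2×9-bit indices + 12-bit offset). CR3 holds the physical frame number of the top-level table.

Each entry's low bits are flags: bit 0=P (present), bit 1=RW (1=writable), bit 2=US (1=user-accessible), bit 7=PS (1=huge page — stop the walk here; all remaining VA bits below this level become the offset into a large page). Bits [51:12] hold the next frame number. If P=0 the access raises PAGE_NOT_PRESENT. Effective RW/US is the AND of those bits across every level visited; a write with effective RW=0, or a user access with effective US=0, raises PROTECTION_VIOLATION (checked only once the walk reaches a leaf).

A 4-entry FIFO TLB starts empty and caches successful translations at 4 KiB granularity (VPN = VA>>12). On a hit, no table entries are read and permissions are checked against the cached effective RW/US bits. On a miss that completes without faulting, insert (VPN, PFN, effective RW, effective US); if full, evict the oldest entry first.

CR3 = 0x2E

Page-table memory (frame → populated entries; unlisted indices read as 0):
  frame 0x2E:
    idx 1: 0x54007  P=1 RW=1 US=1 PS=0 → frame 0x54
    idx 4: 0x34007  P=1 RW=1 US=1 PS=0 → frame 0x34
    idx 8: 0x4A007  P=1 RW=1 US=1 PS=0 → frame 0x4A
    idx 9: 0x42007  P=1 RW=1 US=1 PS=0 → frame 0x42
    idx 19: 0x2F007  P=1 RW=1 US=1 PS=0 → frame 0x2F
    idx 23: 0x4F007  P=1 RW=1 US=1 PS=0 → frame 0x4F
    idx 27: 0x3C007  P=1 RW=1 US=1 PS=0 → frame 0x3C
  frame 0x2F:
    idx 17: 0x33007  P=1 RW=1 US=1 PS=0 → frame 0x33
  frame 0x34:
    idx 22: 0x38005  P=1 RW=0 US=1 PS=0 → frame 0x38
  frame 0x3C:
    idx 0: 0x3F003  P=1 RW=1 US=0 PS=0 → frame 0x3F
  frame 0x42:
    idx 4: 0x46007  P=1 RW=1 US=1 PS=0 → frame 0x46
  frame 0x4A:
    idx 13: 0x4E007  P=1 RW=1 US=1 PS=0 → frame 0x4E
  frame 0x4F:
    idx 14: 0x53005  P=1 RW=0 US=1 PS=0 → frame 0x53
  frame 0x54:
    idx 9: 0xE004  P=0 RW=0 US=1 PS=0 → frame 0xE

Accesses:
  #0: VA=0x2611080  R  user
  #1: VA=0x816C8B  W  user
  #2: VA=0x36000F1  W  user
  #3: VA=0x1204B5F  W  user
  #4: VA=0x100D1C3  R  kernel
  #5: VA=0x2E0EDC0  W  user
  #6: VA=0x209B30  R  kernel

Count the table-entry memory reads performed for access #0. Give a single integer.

Trace:
#0 VA=0x2611080 (r,user):
  L0 @0x2E[19] → 0x2F007  P=1,RW=1,US=1,PS=0
  L1 @0x2F[17] → 0x33007  P=1,RW=1,US=1,PS=0
  → PA=0x33080  (2 entries read)
#1 VA=0x816C8B (w,user):
  L0 @0x2E[4] → 0x34007  P=1,RW=1,US=1,PS=0
  L1 @0x34[22] → 0x38005  P=1,RW=0,US=1,PS=0
  → PROTECTION_VIOLATION  (2 entries read)
#2 VA=0x36000F1 (w,user):
  L0 @0x2E[27] → 0x3C007  P=1,RW=1,US=1,PS=0
  L1 @0x3C[0] → 0x3F003  P=1,RW=1,US=0,PS=0
  → PROTECTION_VIOLATION  (2 entries read)
#3 VA=0x1204B5F (w,user):
  L0 @0x2E[9] → 0x42007  P=1,RW=1,US=1,PS=0
  L1 @0x42[4] → 0x46007  P=1,RW=1,US=1,PS=0
  → PA=0x46B5F  (2 entries read)
#4 VA=0x100D1C3 (r,kernel):
  L0 @0x2E[8] → 0x4A007  P=1,RW=1,US=1,PS=0
  L1 @0x4A[13] → 0x4E007  P=1,RW=1,US=1,PS=0
  → PA=0x4E1C3  (2 entries read)
#5 VA=0x2E0EDC0 (w,user):
  L0 @0x2E[23] → 0x4F007  P=1,RW=1,US=1,PS=0
  L1 @0x4F[14] → 0x53005  P=1,RW=0,US=1,PS=0
  → PROTECTION_VIOLATION  (2 entries read)
#6 VA=0x209B30 (r,kernel):
  L0 @0x2E[1] → 0x54007  P=1,RW=1,US=1,PS=0
  L1 @0x54[9] → 0xE004  P=0,RW=0,US=1,PS=0
  → PAGE_NOT_PRESENT  (2 entries read)

Entries read for #0: 2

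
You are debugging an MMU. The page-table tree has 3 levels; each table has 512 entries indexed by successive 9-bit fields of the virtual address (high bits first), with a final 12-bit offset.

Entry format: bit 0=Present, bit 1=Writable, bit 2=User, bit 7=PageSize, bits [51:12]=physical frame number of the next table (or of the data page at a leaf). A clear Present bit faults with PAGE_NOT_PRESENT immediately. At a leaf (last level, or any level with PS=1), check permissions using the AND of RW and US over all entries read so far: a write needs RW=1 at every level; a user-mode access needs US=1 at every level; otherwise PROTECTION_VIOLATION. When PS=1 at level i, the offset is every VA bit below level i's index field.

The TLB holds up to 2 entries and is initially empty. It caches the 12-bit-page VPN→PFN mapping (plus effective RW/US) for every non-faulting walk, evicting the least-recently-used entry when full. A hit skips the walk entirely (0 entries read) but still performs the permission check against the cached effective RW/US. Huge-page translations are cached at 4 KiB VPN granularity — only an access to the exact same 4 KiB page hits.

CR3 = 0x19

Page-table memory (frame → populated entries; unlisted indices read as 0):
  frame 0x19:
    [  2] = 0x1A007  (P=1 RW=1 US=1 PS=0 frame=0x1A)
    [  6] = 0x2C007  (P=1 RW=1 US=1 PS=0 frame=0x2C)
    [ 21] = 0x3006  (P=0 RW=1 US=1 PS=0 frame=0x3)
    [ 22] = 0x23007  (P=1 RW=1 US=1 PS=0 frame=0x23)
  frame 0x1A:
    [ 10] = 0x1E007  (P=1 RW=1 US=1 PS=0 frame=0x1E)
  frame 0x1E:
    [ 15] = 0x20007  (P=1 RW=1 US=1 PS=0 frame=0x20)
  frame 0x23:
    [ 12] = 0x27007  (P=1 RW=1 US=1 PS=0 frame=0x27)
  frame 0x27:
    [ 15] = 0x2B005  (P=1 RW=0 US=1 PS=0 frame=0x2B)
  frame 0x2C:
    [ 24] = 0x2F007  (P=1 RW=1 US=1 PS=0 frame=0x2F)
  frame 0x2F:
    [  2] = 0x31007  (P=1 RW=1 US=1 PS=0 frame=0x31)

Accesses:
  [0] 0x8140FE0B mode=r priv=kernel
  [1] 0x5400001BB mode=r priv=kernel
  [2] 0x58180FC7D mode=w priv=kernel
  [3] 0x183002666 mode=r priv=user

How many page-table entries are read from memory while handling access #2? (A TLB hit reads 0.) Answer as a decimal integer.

Trace:
#0 VA=0x8140FE0B (r,kernel):
  [0] read 0x19 idx=2: raw=0x1A007 flags P=1 W=1 U=1 S=0
  [1] read 0x1A idx=10: raw=0x1E007 flags P=1 W=1 U=1 S=0
  [2] read 0x1E idx=15: raw=0x20007 flags P=1 W=1 U=1 S=0
  ✓ 0x20E0B  — 3 lookups
#1 VA=0x5400001BB (r,kernel):
  [0] read 0x19 idx=21: raw=0x3006 flags P=0 W=1 U=1 S=0
  → PAGE_NOT_PRESENT  (1 entries read)
#2 VA=0x58180FC7D (w,kernel):
  [0] read 0x19 idx=22: raw=0x23007 flags P=1 W=1 U=1 S=0
  [1] read 0x23 idx=12: raw=0x27007 flags P=1 W=1 U=1 S=0
  [2] read 0x27 idx=15: raw=0x2B005 flags P=1 W=0 U=1 S=0
  → PROTECTION_VIOLATION  (3 entries read)
#3 VA=0x183002666 (r,user):
  [0] read 0x19 idx=6: raw=0x2C007 flags P=1 W=1 U=1 S=0
  [1] read 0x2C idx=24: raw=0x2F007 flags P=1 W=1 U=1 S=0
  [2] read 0x2F idx=2: raw=0x31007 flags P=1 W=1 U=1 S=0
  ✓ 0x31666  — 3 lookups

Entries read for #2: 3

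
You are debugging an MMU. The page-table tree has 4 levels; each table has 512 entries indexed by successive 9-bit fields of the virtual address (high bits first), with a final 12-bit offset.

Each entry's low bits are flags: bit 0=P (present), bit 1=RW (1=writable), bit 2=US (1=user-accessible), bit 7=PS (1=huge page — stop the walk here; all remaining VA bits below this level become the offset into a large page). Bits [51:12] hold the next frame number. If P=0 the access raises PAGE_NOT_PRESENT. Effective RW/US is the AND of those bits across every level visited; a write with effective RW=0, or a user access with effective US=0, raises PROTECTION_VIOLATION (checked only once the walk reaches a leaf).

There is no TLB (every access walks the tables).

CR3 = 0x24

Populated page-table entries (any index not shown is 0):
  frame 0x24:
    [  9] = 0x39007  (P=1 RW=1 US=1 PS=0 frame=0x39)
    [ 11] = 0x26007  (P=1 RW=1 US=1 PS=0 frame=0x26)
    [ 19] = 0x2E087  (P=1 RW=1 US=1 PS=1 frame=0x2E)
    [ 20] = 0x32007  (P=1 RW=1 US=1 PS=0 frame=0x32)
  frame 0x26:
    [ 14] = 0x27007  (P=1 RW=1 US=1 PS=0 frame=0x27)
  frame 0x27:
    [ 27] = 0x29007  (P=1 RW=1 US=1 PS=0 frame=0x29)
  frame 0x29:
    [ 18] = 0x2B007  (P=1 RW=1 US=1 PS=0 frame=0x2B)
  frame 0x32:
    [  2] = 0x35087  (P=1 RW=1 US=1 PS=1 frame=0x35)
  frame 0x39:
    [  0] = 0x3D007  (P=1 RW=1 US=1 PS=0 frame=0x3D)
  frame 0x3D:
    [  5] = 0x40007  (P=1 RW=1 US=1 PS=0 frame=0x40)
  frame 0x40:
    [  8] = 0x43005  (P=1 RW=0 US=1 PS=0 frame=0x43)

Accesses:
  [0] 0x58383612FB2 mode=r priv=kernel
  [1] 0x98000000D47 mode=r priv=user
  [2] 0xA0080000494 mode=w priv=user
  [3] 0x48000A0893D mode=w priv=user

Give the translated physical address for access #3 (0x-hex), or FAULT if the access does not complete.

Walk each access:
#0 VA=0x58383612FB2 (r,kernel):
  L0: frame=0x24 idx=11 entry=0x26007 [P=1 RW=1 US=1 PS=0]
  L1: frame=0x26 idx=14 entry=0x27007 [P=1 RW=1 US=1 PS=0]
  L2: frame=0x27 idx=27 entry=0x29007 [P=1 RW=1 US=1 PS=0]
  L3: frame=0x29 idx=18 entry=0x2B007 [P=1 RW=1 US=1 PS=0]
  → PA=0x2BFB2  (4 entries read)
#1 VA=0x98000000D47 (r,user):
  L0: frame=0x24 idx=19 entry=0x2E087 [P=1 RW=1 US=1 PS=1]
  → PA=0x2ED47 (huge @L0)  (1 entries read)
#2 VA=0xA0080000494 (w,user):
  L0: frame=0x24 idx=20 entry=0x32007 [P=1 RW=1 US=1 PS=0]
  L1: frame=0x32 idx=2 entry=0x35087 [P=1 RW=1 US=1 PS=1]
  → PA=0x35494 (huge @L1)  (2 entries read)
#3 VA=0x48000A0893D (w,user):
  L0: frame=0x24 idx=9 entry=0x39007 [P=1 RW=1 US=1 PS=0]
  L1: frame=0x39 idx=0 entry=0x3D007 [P=1 RW=1 US=1 PS=0]
  L2: frame=0x3D idx=5 entry=0x40007 [P=1 RW=1 US=1 PS=0]
  L3: frame=0x40 idx=8 entry=0x43005 [P=1 RW=0 US=1 PS=0]
  ⇒ fault: PROTECTION_VIOLATION  — 4 lookups

Access #3 PA: FAULT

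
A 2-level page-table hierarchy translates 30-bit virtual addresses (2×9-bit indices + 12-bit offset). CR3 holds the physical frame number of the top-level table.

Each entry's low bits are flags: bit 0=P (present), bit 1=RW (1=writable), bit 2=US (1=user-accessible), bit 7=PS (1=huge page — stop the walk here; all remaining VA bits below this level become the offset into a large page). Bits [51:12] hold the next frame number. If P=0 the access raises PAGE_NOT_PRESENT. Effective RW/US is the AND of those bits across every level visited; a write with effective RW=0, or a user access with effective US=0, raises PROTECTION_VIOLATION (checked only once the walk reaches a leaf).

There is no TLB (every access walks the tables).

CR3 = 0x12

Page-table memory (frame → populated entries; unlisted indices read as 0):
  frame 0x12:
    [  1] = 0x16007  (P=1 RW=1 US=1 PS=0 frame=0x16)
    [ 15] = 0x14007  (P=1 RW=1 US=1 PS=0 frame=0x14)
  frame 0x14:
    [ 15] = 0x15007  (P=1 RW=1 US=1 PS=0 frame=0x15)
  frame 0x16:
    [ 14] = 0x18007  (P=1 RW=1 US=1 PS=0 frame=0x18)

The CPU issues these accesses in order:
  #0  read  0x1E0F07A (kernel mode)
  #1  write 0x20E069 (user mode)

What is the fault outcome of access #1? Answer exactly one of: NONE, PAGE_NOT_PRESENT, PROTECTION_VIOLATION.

Walk each access:
#0 VA=0x1E0F07A (r,kernel):
  lvl0: tbl 0x12, slot 15 ⇒ 0x14007 (P1/RW1/US1/PS0)
  lvl1: tbl 0x14, slot 15 ⇒ 0x15007 (P1/RW1/US1/PS0)
  → PA=0x1507A  (2 entries read)
#1 VA=0x20E069 (w,user):
  lvl0: tbl 0x12, slot 1 ⇒ 0x16007 (P1/RW1/US1/PS0)
  lvl1: tbl 0x16, slot 14 ⇒ 0x18007 (P1/RW1/US1/PS0)
  → PA=0x18069  (2 entries read)

Access #1 fault: NONE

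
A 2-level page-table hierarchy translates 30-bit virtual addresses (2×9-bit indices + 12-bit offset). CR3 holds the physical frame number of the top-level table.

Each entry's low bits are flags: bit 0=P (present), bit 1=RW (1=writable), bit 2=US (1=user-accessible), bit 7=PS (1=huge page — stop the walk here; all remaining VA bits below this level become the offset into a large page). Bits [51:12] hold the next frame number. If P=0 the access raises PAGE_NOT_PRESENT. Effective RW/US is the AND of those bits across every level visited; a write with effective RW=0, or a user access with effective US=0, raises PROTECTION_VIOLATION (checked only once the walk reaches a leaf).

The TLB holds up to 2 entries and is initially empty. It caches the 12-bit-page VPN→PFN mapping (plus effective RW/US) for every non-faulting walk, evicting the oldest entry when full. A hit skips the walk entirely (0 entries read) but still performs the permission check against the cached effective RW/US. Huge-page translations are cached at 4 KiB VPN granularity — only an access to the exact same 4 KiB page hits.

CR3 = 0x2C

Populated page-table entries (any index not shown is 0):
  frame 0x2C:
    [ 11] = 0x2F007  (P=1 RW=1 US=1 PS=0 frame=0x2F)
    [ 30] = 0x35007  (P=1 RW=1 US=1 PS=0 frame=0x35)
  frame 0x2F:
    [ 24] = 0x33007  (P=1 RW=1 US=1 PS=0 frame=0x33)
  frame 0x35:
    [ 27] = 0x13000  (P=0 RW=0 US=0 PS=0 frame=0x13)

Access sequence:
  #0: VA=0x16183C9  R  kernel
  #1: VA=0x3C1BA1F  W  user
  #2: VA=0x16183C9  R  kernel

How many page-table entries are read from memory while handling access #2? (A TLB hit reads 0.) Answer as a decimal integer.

Trace:
#0 VA=0x16183C9 (r,kernel):
  L0 @0x2C[11] → 0x2F007  P=1,RW=1,US=1,PS=0
  L1 @0x2F[24] → 0x33007  P=1,RW=1,US=1,PS=0
  → PA=0x333C9  (2 entries read)
#1 VA=0x3C1BA1F (w,user):
  L0 @0x2C[30] → 0x35007  P=1,RW=1,US=1,PS=0
  L1 @0x35[27] → 0x13000  P=0,RW=0,US=0,PS=0
  ✗ PAGE_NOT_PRESENT  [2 reads]
#2 VA=0x16183C9 (r,kernel):
  TLB hit vpn=0x1618 → PA=0x333C9

Entries read for #2: 0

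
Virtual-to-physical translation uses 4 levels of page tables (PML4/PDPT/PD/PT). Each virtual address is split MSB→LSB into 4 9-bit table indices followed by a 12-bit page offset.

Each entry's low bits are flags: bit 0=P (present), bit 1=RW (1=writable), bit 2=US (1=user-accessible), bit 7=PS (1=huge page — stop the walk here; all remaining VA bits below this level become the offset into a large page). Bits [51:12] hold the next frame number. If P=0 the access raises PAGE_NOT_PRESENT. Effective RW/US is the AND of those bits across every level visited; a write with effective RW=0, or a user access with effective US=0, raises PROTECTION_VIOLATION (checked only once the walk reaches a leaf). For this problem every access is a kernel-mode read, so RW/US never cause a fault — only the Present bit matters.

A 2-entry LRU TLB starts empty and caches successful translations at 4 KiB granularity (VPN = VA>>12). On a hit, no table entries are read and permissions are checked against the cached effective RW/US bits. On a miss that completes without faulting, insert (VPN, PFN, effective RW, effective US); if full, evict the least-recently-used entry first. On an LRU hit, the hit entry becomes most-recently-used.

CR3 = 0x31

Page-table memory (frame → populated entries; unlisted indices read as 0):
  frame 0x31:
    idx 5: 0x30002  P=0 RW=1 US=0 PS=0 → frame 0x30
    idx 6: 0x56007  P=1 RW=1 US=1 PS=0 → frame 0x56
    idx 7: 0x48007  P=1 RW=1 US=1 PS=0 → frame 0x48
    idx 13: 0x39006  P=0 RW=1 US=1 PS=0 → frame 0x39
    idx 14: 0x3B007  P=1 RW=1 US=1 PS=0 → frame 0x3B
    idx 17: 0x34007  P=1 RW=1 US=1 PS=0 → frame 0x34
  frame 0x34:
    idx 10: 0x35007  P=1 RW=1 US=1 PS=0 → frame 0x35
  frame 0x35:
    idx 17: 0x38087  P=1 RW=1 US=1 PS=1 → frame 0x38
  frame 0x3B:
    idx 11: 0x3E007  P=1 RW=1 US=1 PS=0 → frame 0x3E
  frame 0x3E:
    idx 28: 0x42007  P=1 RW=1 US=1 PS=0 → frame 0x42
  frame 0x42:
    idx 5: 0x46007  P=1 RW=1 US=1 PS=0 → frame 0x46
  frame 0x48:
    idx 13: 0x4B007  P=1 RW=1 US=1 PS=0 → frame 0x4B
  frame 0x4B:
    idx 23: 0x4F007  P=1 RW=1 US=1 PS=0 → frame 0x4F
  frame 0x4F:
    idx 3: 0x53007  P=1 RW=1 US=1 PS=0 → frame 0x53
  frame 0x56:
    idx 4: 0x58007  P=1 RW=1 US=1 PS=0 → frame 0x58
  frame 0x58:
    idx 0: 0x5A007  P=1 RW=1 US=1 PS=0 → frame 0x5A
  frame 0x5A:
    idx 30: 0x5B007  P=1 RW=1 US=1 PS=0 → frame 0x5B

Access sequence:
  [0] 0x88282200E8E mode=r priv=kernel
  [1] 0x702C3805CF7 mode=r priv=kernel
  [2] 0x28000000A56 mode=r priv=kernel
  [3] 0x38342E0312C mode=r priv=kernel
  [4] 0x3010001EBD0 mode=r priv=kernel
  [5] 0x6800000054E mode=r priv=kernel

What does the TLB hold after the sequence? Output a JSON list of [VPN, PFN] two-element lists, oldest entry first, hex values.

Per-access translation:
#0 VA=0x88282200E8E (r,kernel):
  lvl0: tbl 0x31, slot 17 ⇒ 0x34007 (P1/RW1/US1/PS0)
  lvl1: tbl 0x34, slot 10 ⇒ 0x35007 (P1/RW1/US1/PS0)
  lvl2: tbl 0x35, slot 17 ⇒ 0x38087 (P1/RW1/US1/PS1)
  ⇒ phys 0x38E8E (huge @L2)  [3 reads]
#1 VA=0x702C3805CF7 (r,kernel):
  lvl0: tbl 0x31, slot 14 ⇒ 0x3B007 (P1/RW1/US1/PS0)
  lvl1: tbl 0x3B, slot 11 ⇒ 0x3E007 (P1/RW1/US1/PS0)
  lvl2: tbl 0x3E, slot 28 ⇒ 0x42007 (P1/RW1/US1/PS0)
  lvl3: tbl 0x42, slot 5 ⇒ 0x46007 (P1/RW1/US1/PS0)
  ⇒ phys 0x46CF7  [4 reads]
#2 VA=0x28000000A56 (r,kernel):
  lvl0: tbl 0x31, slot 5 ⇒ 0x30002 (P0/RW1/US0/PS0)
  ⇒ fault: PAGE_NOT_PRESENT  — 1 lookups
#3 VA=0x38342E0312C (r,kernel):
  lvl0: tbl 0x31, slot 7 ⇒ 0x48007 (P1/RW1/US1/PS0)
  lvl1: tbl 0x48, slot 13 ⇒ 0x4B007 (P1/RW1/US1/PS0)
  lvl2: tbl 0x4B, slot 23 ⇒ 0x4F007 (P1/RW1/US1/PS0)
  lvl3: tbl 0x4F, slot 3 ⇒ 0x53007 (P1/RW1/US1/PS0)
  ⇒ phys 0x5312C  [4 reads]
#4 VA=0x3010001EBD0 (r,kernel):
  lvl0: tbl 0x31, slot 6 ⇒ 0x56007 (P1/RW1/US1/PS0)
  lvl1: tbl 0x56, slot 4 ⇒ 0x58007 (P1/RW1/US1/PS0)
  lvl2: tbl 0x58, slot 0 ⇒ 0x5A007 (P1/RW1/US1/PS0)
  lvl3: tbl 0x5A, slot 30 ⇒ 0x5B007 (P1/RW1/US1/PS0)
  ⇒ phys 0x5BBD0  [4 reads]
#5 VA=0x6800000054E (r,kernel):
  lvl0: tbl 0x31, slot 13 ⇒ 0x39006 (P0/RW1/US1/PS0)
  ⇒ fault: PAGE_NOT_PRESENT  — 1 lookups

TLB: [["0x38342E03", "0x53"], ["0x3010001E", "0x5B"]]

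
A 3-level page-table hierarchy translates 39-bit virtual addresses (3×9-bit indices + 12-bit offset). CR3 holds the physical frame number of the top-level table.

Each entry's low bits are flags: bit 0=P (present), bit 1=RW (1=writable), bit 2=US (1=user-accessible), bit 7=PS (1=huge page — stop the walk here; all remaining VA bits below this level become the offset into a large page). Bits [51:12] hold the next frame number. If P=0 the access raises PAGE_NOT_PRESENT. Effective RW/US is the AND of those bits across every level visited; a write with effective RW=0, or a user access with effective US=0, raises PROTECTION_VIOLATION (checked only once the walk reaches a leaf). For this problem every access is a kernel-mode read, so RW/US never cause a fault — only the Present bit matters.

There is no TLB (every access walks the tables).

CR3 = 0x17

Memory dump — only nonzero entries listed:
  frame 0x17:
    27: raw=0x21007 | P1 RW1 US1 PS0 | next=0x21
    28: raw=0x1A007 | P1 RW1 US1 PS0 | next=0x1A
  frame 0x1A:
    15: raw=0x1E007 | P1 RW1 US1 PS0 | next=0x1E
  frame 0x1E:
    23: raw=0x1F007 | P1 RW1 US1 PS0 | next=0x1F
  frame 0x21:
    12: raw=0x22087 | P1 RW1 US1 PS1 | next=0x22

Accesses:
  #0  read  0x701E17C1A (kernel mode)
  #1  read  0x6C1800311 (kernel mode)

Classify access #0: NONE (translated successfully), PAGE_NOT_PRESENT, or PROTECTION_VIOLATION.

Walk each access:
#0 VA=0x701E17C1A (r,kernel):
  [0] read 0x17 idx=28: raw=0x1A007 flags P=1 W=1 U=1 S=0
  [1] read 0x1A idx=15: raw=0x1E007 flags P=1 W=1 U=1 S=0
  [2] read 0x1E idx=23: raw=0x1F007 flags P=1 W=1 U=1 S=0
  → PA=0x1FC1A  (3 entries read)
#1 VA=0x6C1800311 (r,kernel):
  [0] read 0x17 idx=27: raw=0x21007 flags P=1 W=1 U=1 S=0
  [1] read 0x21 idx=12: raw=0x22087 flags P=1 W=1 U=1 S=1
  → PA=0x22311 (huge @L1)  (2 entries read)

Access #0 fault: NONE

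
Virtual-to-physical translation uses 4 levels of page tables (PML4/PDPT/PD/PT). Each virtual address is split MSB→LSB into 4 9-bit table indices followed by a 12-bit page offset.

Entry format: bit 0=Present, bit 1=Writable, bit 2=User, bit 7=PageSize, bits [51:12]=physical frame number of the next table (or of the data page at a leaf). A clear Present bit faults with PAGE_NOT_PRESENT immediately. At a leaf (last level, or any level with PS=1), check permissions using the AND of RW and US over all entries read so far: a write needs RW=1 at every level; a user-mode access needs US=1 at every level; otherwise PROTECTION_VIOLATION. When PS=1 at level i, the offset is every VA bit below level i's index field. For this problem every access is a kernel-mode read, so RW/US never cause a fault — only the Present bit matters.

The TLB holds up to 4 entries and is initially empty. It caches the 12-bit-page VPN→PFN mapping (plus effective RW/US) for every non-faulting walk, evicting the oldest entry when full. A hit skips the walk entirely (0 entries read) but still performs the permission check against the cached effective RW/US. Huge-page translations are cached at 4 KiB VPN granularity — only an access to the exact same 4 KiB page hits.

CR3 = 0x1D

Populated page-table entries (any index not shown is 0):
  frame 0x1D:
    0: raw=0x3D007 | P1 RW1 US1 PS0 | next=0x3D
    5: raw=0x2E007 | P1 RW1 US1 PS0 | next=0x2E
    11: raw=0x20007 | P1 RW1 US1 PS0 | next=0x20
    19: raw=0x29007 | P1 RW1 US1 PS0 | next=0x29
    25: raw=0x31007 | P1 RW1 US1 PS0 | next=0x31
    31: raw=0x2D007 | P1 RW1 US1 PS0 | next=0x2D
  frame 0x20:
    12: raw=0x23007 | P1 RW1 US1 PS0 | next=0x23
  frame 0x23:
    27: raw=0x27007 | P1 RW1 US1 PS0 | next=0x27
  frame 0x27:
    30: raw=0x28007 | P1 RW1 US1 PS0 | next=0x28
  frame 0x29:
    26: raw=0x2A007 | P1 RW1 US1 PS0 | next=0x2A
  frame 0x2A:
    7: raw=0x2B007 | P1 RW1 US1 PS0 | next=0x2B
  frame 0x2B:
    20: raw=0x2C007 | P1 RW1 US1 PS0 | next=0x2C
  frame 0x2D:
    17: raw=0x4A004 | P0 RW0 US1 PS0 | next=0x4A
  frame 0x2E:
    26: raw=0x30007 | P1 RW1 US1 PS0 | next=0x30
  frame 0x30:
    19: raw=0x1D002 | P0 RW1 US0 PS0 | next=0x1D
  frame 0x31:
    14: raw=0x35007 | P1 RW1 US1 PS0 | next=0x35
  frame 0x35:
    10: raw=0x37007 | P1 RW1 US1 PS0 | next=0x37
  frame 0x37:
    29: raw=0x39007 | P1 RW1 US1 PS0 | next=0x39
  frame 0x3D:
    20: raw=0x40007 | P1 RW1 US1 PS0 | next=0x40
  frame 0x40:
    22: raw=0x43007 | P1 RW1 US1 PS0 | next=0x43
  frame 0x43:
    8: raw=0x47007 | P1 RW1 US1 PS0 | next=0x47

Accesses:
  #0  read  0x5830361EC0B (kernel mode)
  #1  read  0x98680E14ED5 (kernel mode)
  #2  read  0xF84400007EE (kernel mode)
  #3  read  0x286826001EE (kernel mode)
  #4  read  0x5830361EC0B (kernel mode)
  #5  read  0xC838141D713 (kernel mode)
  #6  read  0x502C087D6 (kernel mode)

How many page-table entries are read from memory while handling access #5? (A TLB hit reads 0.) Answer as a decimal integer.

Per-access translation:
#0 VA=0x5830361EC0B (r,kernel):
  L0 @0x1D[11] → 0x20007  P=1,RW=1,US=1,PS=0
  L1 @0x20[12] → 0x23007  P=1,RW=1,US=1,PS=0
  L2 @0x23[27] → 0x27007  P=1,RW=1,US=1,PS=0
  L3 @0x27[30] → 0x28007  P=1,RW=1,US=1,PS=0
  ✓ 0x28C0B  — 4 lookups
#1 VA=0x98680E14ED5 (r,kernel):
  L0 @0x1D[19] → 0x29007  P=1,RW=1,US=1,PS=0
  L1 @0x29[26] → 0x2A007  P=1,RW=1,US=1,PS=0
  L2 @0x2A[7] → 0x2B007  P=1,RW=1,US=1,PS=0
  L3 @0x2B[20] → 0x2C007  P=1,RW=1,US=1,PS=0
  ✓ 0x2CED5  — 4 lookups
#2 VA=0xF84400007EE (r,kernel):
  L0 @0x1D[31] → 0x2D007  P=1,RW=1,US=1,PS=0
  L1 @0x2D[17] → 0x4A004  P=0,RW=0,US=1,PS=0
  ⇒ fault: PAGE_NOT_PRESENT  — 2 lookups
#3 VA=0x286826001EE (r,kernel):
  L0 @0x1D[5] → 0x2E007  P=1,RW=1,US=1,PS=0
  L1 @0x2E[26] → 0x30007  P=1,RW=1,US=1,PS=0
  L2 @0x30[19] → 0x1D002  P=0,RW=1,US=0,PS=0
  ⇒ fault: PAGE_NOT_PRESENT  — 3 lookups
#4 VA=0x5830361EC0B (r,kernel):
  TLB hit vpn=0x5830361E → PA=0x28C0B
#5 VA=0xC838141D713 (r,kernel):
  L0 @0x1D[25] → 0x31007  P=1,RW=1,US=1,PS=0
  L1 @0x31[14] → 0x35007  P=1,RW=1,US=1,PS=0
  L2 @0x35[10] → 0x37007  P=1,RW=1,US=1,PS=0
  L3 @0x37[29] → 0x39007  P=1,RW=1,US=1,PS=0
  ✓ 0x39713  — 4 lookups
#6 VA=0x502C087D6 (r,kernel):
  L0 @0x1D[0] → 0x3D007  P=1,RW=1,US=1,PS=0
  L1 @0x3D[20] → 0x40007  P=1,RW=1,US=1,PS=0
  L2 @0x40[22] → 0x43007  P=1,RW=1,US=1,PS=0
  L3 @0x43[8] → 0x47007  P=1,RW=1,US=1,PS=0
  ✓ 0x477D6  — 4 lookups

Entries read for #5: 4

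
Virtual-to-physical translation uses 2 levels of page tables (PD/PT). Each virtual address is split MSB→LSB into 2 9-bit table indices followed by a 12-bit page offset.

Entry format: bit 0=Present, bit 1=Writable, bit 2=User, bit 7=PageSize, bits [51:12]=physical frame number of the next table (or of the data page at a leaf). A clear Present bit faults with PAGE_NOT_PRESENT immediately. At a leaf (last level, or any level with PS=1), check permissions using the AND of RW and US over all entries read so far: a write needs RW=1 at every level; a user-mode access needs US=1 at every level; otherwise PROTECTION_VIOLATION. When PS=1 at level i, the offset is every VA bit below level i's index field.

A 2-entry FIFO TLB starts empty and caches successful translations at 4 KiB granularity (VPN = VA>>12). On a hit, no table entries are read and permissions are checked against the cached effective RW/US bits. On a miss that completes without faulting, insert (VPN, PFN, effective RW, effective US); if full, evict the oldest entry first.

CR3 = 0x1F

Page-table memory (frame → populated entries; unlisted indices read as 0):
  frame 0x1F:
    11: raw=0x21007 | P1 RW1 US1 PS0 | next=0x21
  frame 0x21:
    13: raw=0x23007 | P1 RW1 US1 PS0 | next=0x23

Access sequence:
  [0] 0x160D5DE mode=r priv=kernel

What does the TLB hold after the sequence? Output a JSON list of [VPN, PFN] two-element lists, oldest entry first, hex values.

Per-access translation:
#0 VA=0x160D5DE (r,kernel):
  [0] read 0x1F idx=11: raw=0x21007 flags P=1 W=1 U=1 S=0
  [1] read 0x21 idx=13: raw=0x23007 flags P=1 W=1 U=1 S=0
  → PA=0x235DE  (2 entries read)

TLB: [["0x160D", "0x23"]]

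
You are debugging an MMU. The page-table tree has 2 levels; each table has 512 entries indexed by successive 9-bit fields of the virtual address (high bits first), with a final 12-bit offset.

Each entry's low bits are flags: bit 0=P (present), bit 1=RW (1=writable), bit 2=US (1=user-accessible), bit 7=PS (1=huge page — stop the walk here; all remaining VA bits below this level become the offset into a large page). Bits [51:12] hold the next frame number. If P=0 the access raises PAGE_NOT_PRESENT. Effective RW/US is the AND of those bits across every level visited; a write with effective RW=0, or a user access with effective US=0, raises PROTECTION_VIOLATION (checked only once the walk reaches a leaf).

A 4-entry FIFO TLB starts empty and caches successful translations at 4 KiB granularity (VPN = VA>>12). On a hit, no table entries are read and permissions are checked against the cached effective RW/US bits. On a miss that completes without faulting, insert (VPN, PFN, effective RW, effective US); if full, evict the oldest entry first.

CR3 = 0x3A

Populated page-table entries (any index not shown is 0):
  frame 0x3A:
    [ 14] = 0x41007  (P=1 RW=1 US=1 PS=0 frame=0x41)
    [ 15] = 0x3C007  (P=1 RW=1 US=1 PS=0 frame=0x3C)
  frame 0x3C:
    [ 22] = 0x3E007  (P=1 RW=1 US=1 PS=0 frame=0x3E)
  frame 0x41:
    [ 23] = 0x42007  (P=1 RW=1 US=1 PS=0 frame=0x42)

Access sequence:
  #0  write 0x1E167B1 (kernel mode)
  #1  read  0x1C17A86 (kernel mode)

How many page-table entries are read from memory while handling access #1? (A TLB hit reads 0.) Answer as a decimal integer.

Walk each access:
#0 VA=0x1E167B1 (w,kernel):
  L0 @0x3A[15] → 0x3C007  P=1,RW=1,US=1,PS=0
  L1 @0x3C[22] → 0x3E007  P=1,RW=1,US=1,PS=0
  ⇒ phys 0x3E7B1  [2 reads]
#1 VA=0x1C17A86 (r,kernel):
  L0 @0x3A[14] → 0x41007  P=1,RW=1,US=1,PS=0
  L1 @0x41[23] → 0x42007  P=1,RW=1,US=1,PS=0
  ⇒ phys 0x42A86  [2 reads]

Entries read for #1: 2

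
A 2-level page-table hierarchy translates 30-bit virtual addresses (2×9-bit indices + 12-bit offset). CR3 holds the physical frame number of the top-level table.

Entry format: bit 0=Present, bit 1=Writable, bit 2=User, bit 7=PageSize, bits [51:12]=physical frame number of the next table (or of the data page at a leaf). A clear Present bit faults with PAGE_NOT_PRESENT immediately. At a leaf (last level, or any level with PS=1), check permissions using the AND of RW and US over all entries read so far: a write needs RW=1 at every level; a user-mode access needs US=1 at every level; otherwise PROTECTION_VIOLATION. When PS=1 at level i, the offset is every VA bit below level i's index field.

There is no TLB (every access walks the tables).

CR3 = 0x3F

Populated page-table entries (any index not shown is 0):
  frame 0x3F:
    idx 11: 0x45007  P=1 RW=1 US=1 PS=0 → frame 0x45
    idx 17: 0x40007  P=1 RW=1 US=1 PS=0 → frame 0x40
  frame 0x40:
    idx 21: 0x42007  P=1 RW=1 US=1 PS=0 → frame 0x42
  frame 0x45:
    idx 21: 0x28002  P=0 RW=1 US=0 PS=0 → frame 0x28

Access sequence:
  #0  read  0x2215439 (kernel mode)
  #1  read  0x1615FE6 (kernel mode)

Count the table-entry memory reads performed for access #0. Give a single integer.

Trace:
#0 VA=0x2215439 (r,kernel):
  [0] read 0x3F idx=17: raw=0x40007 flags P=1 W=1 U=1 S=0
  [1] read 0x40 idx=21: raw=0x42007 flags P=1 W=1 U=1 S=0
  ✓ 0x42439  — 2 lookups
#1 VA=0x1615FE6 (r,kernel):
  [0] read 0x3F idx=11: raw=0x45007 flags P=1 W=1 U=1 S=0
  [1] read 0x45 idx=21: raw=0x28002 flags P=0 W=1 U=0 S=0
  → PAGE_NOT_PRESENT  (2 entries read)

Entries read for #0: 2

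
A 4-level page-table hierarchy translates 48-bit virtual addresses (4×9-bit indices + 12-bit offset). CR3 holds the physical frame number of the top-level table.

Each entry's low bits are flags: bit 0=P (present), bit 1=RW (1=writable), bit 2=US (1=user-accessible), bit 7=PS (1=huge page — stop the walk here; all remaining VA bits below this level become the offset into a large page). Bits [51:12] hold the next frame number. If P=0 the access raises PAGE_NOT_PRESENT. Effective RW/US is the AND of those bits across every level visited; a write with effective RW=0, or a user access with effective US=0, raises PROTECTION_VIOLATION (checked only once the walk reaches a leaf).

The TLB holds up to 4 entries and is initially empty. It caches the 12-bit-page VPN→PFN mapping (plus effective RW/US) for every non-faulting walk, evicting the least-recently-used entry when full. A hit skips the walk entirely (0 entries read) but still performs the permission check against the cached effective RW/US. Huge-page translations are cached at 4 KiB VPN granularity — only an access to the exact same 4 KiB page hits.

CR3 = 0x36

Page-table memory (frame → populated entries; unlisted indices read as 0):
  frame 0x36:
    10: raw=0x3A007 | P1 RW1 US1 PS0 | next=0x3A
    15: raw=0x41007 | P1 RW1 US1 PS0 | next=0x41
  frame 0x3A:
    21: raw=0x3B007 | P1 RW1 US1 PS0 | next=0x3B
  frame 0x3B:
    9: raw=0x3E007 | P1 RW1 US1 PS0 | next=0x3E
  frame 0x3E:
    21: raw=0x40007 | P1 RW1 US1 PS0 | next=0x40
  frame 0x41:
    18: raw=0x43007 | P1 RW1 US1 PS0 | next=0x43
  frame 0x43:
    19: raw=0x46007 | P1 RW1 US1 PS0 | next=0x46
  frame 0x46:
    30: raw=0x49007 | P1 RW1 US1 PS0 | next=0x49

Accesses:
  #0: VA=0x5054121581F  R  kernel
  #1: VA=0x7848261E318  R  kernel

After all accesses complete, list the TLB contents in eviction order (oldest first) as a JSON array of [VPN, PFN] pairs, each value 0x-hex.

Walk each access:
#0 VA=0x5054121581F (r,kernel):
  L0 @0x36[10] → 0x3A007  P=1,RW=1,US=1,PS=0
  L1 @0x3A[21] → 0x3B007  P=1,RW=1,US=1,PS=0
  L2 @0x3B[9] → 0x3E007  P=1,RW=1,US=1,PS=0
  L3 @0x3E[21] → 0x40007  P=1,RW=1,US=1,PS=0
  ⇒ phys 0x4081F  [4 reads]
#1 VA=0x7848261E318 (r,kernel):
  L0 @0x36[15] → 0x41007  P=1,RW=1,US=1,PS=0
  L1 @0x41[18] → 0x43007  P=1,RW=1,US=1,PS=0
  L2 @0x43[19] → 0x46007  P=1,RW=1,US=1,PS=0
  L3 @0x46[30] → 0x49007  P=1,RW=1,US=1,PS=0
  ⇒ phys 0x49318  [4 reads]

TLB: [["0x50541215", "0x40"], ["0x7848261E", "0x49"]]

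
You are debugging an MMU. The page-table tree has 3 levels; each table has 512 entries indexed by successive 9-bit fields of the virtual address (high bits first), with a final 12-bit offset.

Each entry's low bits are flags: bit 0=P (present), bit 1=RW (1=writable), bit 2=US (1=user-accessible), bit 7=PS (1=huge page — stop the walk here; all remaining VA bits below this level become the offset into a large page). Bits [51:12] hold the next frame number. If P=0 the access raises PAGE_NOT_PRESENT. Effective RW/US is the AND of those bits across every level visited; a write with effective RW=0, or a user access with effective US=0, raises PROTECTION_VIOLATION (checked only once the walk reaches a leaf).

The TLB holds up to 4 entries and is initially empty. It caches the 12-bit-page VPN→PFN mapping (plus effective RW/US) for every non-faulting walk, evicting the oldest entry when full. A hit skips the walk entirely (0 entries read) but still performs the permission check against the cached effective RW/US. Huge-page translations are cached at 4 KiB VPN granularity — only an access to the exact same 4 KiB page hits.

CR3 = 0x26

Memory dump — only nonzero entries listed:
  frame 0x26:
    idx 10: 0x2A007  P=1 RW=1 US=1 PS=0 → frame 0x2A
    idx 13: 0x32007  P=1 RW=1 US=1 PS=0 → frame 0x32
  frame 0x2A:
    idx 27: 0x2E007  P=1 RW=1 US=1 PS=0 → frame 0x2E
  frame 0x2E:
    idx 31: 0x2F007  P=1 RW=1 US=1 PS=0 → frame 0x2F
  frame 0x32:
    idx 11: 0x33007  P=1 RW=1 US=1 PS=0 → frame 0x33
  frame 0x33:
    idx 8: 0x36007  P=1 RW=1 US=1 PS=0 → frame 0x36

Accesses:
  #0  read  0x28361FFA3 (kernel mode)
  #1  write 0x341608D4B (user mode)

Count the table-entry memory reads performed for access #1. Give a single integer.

Trace:
#0 VA=0x28361FFA3 (r,kernel):
  lvl0: tbl 0x26, slot 10 ⇒ 0x2A007 (P1/RW1/US1/PS0)
  lvl1: tbl 0x2A, slot 27 ⇒ 0x2E007 (P1/RW1/US1/PS0)
  lvl2: tbl 0x2E, slot 31 ⇒ 0x2F007 (P1/RW1/US1/PS0)
  ✓ 0x2FFA3  — 3 lookups
#1 VA=0x341608D4B (w,user):
  lvl0: tbl 0x26, slot 13 ⇒ 0x32007 (P1/RW1/US1/PS0)
  lvl1: tbl 0x32, slot 11 ⇒ 0x33007 (P1/RW1/US1/PS0)
  lvl2: tbl 0x33, slot 8 ⇒ 0x36007 (P1/RW1/US1/PS0)
  ✓ 0x36D4B  — 3 lookups

Entries read for #1: 3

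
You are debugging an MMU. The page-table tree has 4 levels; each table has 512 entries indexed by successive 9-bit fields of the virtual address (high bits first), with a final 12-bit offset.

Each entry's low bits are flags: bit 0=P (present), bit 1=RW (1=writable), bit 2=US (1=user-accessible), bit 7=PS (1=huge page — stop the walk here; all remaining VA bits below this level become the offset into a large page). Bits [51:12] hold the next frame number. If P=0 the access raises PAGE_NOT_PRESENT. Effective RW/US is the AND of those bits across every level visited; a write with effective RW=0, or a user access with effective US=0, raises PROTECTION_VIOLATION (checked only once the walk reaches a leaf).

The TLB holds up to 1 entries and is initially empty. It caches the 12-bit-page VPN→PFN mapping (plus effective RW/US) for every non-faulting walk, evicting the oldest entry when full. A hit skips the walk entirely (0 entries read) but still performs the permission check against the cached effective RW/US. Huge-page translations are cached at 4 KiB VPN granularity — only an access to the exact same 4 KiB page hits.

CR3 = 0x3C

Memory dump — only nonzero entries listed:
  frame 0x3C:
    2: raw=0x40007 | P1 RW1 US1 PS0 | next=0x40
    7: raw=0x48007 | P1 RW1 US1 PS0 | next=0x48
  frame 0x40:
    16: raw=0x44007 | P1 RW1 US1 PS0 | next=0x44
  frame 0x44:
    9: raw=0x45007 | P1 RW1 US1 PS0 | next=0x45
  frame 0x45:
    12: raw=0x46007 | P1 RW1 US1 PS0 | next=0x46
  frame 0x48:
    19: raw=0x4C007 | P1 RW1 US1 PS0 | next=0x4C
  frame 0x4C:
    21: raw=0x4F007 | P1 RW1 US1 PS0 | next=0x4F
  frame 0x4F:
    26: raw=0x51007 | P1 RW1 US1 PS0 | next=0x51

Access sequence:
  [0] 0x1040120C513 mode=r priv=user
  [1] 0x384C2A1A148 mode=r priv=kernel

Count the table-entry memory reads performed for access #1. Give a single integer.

Trace:
#0 VA=0x1040120C513 (r,user):
  L0: frame=0x3C idx=2 entry=0x40007 [P=1 RW=1 US=1 PS=0]
  L1: frame=0x40 idx=16 entry=0x44007 [P=1 RW=1 US=1 PS=0]
  L2: frame=0x44 idx=9 entry=0x45007 [P=1 RW=1 US=1 PS=0]
  L3: frame=0x45 idx=12 entry=0x46007 [P=1 RW=1 US=1 PS=0]
  → PA=0x46513  (4 entries read)
#1 VA=0x384C2A1A148 (r,kernel):
  L0: frame=0x3C idx=7 entry=0x48007 [P=1 RW=1 US=1 PS=0]
  L1: frame=0x48 idx=19 entry=0x4C007 [P=1 RW=1 US=1 PS=0]
  L2: frame=0x4C idx=21 entry=0x4F007 [P=1 RW=1 US=1 PS=0]
  L3: frame=0x4F idx=26 entry=0x51007 [P=1 RW=1 US=1 PS=0]
  → PA=0x51148  (4 entries read)

Entries read for #1: 4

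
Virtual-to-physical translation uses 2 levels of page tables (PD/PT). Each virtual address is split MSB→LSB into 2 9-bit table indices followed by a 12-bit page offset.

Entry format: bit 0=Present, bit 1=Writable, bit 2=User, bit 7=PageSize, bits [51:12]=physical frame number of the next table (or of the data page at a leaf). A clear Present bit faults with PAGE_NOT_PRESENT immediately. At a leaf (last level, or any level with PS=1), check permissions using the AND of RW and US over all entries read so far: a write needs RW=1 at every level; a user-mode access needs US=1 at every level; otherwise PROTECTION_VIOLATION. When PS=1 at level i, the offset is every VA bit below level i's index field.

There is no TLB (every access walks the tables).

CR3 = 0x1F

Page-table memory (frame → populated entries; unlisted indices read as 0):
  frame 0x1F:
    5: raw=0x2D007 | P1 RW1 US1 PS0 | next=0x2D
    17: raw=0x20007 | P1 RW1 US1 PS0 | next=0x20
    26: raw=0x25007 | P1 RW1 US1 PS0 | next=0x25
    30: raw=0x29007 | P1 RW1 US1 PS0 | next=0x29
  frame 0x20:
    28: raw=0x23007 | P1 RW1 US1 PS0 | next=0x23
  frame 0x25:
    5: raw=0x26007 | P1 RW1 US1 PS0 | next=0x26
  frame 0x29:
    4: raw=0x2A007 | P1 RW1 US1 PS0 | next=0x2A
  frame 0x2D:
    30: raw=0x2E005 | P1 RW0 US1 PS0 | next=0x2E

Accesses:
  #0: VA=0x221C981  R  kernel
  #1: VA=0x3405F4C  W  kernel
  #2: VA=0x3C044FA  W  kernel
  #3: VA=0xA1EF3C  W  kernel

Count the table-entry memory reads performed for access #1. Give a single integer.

Walk each access:
#0 VA=0x221C981 (r,kernel):
  [0] read 0x1F idx=17: raw=0x20007 flags P=1 W=1 U=1 S=0
  [1] read 0x20 idx=28: raw=0x23007 flags P=1 W=1 U=1 S=0
  ✓ 0x23981  — 2 lookups
#1 VA=0x3405F4C (w,kernel):
  [0] read 0x1F idx=26: raw=0x25007 flags P=1 W=1 U=1 S=0
  [1] read 0x25 idx=5: raw=0x26007 flags P=1 W=1 U=1 S=0
  ✓ 0x26F4C  — 2 lookups
#2 VA=0x3C044FA (w,kernel):
  [0] read 0x1F idx=30: raw=0x29007 flags P=1 W=1 U=1 S=0
  [1] read 0x29 idx=4: raw=0x2A007 flags P=1 W=1 U=1 S=0
  ✓ 0x2A4FA  — 2 lookups
#3 VA=0xA1EF3C (w,kernel):
  [0] read 0x1F idx=5: raw=0x2D007 flags P=1 W=1 U=1 S=0
  [1] read 0x2D idx=30: raw=0x2E005 flags P=1 W=0 U=1 S=0
  → PROTECTION_VIOLATION  (2 entries read)

Entries read for #1: 2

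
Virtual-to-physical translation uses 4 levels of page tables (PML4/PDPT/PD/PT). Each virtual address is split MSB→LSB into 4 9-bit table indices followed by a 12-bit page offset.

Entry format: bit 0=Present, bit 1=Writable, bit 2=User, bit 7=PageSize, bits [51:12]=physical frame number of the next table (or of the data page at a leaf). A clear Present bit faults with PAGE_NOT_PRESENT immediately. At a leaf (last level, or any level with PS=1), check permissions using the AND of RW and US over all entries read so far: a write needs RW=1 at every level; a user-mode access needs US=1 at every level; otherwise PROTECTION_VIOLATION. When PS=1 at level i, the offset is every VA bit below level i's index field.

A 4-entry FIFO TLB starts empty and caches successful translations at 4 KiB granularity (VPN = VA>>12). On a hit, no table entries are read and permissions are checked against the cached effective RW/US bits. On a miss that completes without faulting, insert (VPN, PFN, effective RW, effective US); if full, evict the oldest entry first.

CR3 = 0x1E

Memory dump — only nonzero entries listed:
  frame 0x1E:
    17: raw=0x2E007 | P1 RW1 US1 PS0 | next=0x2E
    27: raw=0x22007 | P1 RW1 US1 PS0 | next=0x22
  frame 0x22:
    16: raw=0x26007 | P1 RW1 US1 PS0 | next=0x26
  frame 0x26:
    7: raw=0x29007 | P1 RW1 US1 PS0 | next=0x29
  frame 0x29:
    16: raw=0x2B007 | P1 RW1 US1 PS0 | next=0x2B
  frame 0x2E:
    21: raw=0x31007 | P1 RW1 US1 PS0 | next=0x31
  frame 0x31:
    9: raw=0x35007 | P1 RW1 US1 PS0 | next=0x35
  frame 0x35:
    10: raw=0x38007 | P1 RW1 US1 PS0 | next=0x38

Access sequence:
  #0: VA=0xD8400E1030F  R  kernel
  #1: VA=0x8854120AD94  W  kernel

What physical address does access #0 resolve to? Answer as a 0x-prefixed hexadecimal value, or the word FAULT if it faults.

Per-access translation:
#0 VA=0xD8400E1030F (r,kernel):
  [0] read 0x1E idx=27: raw=0x22007 flags P=1 W=1 U=1 S=0
  [1] read 0x22 idx=16: raw=0x26007 flags P=1 W=1 U=1 S=0
  [2] read 0x26 idx=7: raw=0x29007 flags P=1 W=1 U=1 S=0
  [3] read 0x29 idx=16: raw=0x2B007 flags P=1 W=1 U=1 S=0
  ✓ 0x2B30F  — 4 lookups
#1 VA=0x8854120AD94 (w,kernel):
  [0] read 0x1E idx=17: raw=0x2E007 flags P=1 W=1 U=1 S=0
  [1] read 0x2E idx=21: raw=0x31007 flags P=1 W=1 U=1 S=0
  [2] read 0x31 idx=9: raw=0x35007 flags P=1 W=1 U=1 S=0
  [3] read 0x35 idx=10: raw=0x38007 flags P=1 W=1 U=1 S=0
  ✓ 0x38D94  — 4 lookups

Access #0 PA: 0x2B30F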